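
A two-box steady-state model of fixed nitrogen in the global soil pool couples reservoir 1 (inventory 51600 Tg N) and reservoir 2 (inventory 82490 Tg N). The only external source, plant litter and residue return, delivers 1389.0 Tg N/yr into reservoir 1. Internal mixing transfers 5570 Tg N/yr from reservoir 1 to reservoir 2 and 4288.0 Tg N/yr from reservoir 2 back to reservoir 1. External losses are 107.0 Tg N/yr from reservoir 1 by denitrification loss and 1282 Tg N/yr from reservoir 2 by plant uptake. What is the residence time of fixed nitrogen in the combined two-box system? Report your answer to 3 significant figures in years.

96.5 yr

Residence time in the combined system uses the total inventory and the total *external* removal — internal exchanges between the two boxes cancel.
M_total = 51600 + 82490 = 134090 Tg N.
ΣF_external_out = 107.0 + 1282 = 1389.0 Tg N/yr.
τ = M_total / ΣF_ext = 134090 / 1389.0 = 96.54 yr.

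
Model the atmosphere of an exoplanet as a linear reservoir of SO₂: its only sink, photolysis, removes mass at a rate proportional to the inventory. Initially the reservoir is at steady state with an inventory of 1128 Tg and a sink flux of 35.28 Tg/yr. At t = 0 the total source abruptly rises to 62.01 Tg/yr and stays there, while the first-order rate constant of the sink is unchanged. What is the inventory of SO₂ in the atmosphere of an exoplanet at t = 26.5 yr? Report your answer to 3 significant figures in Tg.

1610 Tg

The sink rate constant is k = F₀/M₀ = 35.28/1128 = 0.03128 yr⁻¹.
Solving dM/dt = F₁ − kM with M(0) = M₀ gives M(t) = F₁/k + (M₀ − F₁/k)·e^(−kt).
F₁/k = 62.01/0.03128 = 1982.6 Tg; kt = 0.03128 × 26.5 = 0.8288, e^(−kt) = 0.4366.
M(26.5) = 1982.6 + (1128 − 1982.6) × 0.4366 = 1982.6 − 373.1 = 1609.5 Tg.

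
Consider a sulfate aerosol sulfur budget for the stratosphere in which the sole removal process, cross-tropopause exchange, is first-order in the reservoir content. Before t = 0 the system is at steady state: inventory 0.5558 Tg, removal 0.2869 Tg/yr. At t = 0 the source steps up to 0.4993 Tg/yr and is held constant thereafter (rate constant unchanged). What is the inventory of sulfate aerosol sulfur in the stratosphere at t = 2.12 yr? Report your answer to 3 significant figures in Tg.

0.830 Tg

τ = M₀/F₀ = 0.5558/0.2869 = 1.937 yr; rate constant k = 1/τ.
New steady state M_∞ = F₁/k = F₁·τ = 0.4993 × 1.937 = 0.96727 Tg.
M(t) = M_∞ + (M₀ − M_∞)·e^(−t/τ); t/τ = 2.12/1.937 = 1.094, so e^(−t/τ) = 0.3348.
M(t) = 0.96727 − 0.4115 × 0.3348 = 0.82953 Tg.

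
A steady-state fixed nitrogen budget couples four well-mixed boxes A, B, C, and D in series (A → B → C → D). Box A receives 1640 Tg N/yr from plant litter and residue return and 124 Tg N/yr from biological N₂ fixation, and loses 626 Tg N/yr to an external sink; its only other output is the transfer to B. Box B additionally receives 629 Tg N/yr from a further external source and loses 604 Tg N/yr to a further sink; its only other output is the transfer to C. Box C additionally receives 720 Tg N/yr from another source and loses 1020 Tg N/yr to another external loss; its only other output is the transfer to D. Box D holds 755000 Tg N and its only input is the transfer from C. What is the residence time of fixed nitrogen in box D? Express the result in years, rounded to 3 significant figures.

875 yr

Box A: F(A→B) = (1640 + 124) − 626 = 1138.0 Tg N/yr.
Box B: F(B→C) = (1138.0 + 629) − 604 = 1163.0 Tg N/yr.
Box C: F(C→D) = (1163.0 + 720) − 1020 = 863.00 Tg N/yr.
Box D throughput = its input = 863.00 Tg N/yr; τ = 755000 / 863.00 = 874.9 yr.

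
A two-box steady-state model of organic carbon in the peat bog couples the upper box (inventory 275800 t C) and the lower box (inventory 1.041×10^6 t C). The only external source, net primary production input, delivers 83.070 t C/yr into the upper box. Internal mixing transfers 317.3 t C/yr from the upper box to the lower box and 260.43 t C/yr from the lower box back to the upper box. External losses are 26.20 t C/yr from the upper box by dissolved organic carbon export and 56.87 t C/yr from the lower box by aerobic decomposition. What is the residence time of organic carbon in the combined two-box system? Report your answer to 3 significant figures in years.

Residence time in the combined system uses the total inventory and the total *external* removal — internal exchanges between the two boxes cancel.
M_total = 275800 + 1.041×10^6 = 1.3168×10^6 t C.
ΣF_external_out = 26.20 + 56.87 = 83.070 t C/yr.
τ = M_total / ΣF_ext = 1.3168×10^6 / 83.070 = 15850 yr.

15900 yr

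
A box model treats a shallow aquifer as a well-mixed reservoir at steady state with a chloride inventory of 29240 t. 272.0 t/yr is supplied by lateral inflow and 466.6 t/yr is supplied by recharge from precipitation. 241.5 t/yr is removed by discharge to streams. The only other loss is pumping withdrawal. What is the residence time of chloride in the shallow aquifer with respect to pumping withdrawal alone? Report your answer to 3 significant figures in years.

At steady state ΣF_in = ΣF_out.
ΣF_in = 272.0 + 466.6 = 738.60 t/yr.
Pumping withdrawal flux = ΣF_in − (241.5) = 738.60 − 241.5 = 497.1 t/yr.
τ = M / F = 29240 / 497.1 = 58.82 yr.

58.8 yr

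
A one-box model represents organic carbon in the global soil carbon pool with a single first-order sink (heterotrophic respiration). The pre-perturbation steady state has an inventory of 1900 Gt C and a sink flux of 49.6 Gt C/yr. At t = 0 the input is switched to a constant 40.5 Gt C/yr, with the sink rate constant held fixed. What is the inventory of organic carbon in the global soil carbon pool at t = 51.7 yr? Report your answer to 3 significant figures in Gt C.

1640 Gt C

τ = M₀/F₀ = 1900/49.6 = 38.31 yr; rate constant k = 1/τ.
New steady state M_∞ = F₁/k = F₁·τ = 40.5 × 38.31 = 1551.4 Gt C.
M(t) = M_∞ + (M₀ − M_∞)·e^(−t/τ); t/τ = 51.7/38.31 = 1.350, so e^(−t/τ) = 0.2593.
M(t) = 1551.4 + 348.6 × 0.2593 = 1641.8 Gt C.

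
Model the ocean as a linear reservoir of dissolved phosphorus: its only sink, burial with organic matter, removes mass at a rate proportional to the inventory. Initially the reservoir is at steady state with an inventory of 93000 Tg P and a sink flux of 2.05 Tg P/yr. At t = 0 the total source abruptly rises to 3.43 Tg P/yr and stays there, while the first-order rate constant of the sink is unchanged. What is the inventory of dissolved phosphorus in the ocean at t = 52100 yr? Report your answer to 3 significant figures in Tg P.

136000 Tg P

Residence time τ = M₀/F₀ = 45370 yr. The eventual steady state is M_∞ = M₀·(F₁/F₀) = 93000 × 3.43/2.05 = 155600 Tg P.
The anomaly ΔM(t) = M(t) − M_∞ decays as ΔM₀·e^(−t/τ) with ΔM₀ = 93000 − 155600 = −62600 Tg P.
At t = 52100 yr, e^(−t/τ) = e^(−1.148) = 0.3171, so ΔM = −19850 Tg P and M = 155600 − 19850 = 135750 Tg P.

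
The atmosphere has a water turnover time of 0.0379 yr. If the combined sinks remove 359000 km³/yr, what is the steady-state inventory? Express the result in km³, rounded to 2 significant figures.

14000 km³

τ = M/F ⇒ M = τ × F = 0.0379 × 359000 = 13610 km³.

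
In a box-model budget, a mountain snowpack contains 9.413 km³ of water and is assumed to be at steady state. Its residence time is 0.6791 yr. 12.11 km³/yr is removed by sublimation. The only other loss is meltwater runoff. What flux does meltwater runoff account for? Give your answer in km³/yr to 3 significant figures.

Total removal F = M/τ = 9.413 / 0.6791 = 13.86 km³/yr.
Meltwater runoff = F − (12.11) = 13.86 − 12.11 = 1.751 km³/yr.

1.75 km³/yr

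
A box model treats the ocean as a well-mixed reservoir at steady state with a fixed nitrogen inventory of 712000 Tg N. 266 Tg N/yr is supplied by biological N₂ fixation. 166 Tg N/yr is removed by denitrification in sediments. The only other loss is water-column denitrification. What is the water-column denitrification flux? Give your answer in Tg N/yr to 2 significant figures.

At steady state ΣF_in = ΣF_out.
ΣF_in = 266.00 Tg N/yr.
Water-column denitrification flux = ΣF_in − (166) = 266.00 − 166.0 = 100.0 Tg N/yr.

100 Tg N/yr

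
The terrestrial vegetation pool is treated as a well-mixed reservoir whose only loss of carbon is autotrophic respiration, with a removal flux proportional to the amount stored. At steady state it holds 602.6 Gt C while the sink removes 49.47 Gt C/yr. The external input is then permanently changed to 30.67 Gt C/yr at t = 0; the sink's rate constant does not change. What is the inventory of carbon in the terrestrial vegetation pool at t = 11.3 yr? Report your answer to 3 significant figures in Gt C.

τ = M₀/F₀ = 602.6/49.47 = 12.18 yr; rate constant k = 1/τ.
New steady state M_∞ = F₁/k = F₁·τ = 30.67 × 12.18 = 373.59 Gt C.
M(t) = M_∞ + (M₀ − M_∞)·e^(−t/τ); t/τ = 11.3/12.18 = 0.9277, so e^(−t/τ) = 0.3955.
M(t) = 373.59 + 229.0 × 0.3955 = 464.16 Gt C.

464 Gt C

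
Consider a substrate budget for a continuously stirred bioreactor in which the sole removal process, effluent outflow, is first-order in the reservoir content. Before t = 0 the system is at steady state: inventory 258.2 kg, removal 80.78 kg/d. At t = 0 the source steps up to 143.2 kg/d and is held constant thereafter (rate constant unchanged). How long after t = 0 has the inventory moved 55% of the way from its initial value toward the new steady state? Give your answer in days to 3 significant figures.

2.55 d

τ = M₀/F₀ = 258.2/80.78 = 3.196 d.
The remaining gap fraction is e^(−t/τ); 55% covered ⇒ e^(−t/τ) = 0.450.
t = −τ ln(0.450) = 3.196 × 0.7985 = 2.552 d.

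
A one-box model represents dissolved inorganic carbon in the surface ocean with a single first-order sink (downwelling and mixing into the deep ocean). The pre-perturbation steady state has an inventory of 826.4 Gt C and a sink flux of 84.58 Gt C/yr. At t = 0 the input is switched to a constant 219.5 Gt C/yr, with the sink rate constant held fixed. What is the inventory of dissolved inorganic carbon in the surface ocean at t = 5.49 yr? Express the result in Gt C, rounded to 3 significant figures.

The sink rate constant is k = F₀/M₀ = 84.58/826.4 = 0.1023 yr⁻¹.
Solving dM/dt = F₁ − kM with M(0) = M₀ gives M(t) = F₁/k + (M₀ − F₁/k)·e^(−kt).
F₁/k = 219.5/0.1023 = 2144.7 Gt C; kt = 0.1023 × 5.49 = 0.5619, e^(−kt) = 0.5701.
M(5.49) = 2144.7 + (826.4 − 2144.7) × 0.5701 = 2144.7 − 751.6 = 1393.1 Gt C.

1390 Gt C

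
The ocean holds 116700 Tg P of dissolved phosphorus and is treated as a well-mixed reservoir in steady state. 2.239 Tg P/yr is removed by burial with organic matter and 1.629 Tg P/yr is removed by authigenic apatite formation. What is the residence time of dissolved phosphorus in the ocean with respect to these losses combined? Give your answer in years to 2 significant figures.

Total removal = 2.239 + 1.629 = 3.8680 Tg P/yr.
τ = M / ΣF_out = 116700 / 3.8680 = 30170 yr.

30000 yr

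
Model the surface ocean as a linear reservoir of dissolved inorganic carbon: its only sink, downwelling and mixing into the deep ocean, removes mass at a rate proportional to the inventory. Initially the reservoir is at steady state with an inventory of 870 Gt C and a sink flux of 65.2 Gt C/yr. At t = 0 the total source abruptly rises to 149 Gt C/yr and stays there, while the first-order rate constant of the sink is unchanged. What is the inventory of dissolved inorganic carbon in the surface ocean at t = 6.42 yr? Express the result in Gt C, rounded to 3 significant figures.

Residence time τ = M₀/F₀ = 13.34 yr. The eventual steady state is M_∞ = M₀·(F₁/F₀) = 870 × 149/65.2 = 1988.2 Gt C.
The anomaly ΔM(t) = M(t) − M_∞ decays as ΔM₀·e^(−t/τ) with ΔM₀ = 870 − 1988.2 = −1118 Gt C.
At t = 6.42 yr, e^(−t/τ) = e^(−0.4811) = 0.6181, so ΔM = −691.1 Gt C and M = 1988.2 − 691.1 = 1297.1 Gt C.

1300 Gt C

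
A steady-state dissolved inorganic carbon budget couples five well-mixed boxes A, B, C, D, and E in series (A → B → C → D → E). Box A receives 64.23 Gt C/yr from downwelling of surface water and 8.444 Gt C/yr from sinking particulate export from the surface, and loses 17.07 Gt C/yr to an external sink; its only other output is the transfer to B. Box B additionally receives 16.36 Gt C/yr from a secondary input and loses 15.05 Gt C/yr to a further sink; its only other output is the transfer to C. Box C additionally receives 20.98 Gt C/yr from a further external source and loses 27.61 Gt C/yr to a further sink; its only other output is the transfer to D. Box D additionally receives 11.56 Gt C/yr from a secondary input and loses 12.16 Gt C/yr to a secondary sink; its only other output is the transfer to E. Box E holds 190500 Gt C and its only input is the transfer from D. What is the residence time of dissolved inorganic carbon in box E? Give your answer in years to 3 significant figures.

Box A: F(A→B) = (64.23 + 8.444) − 17.07 = 55.604 Gt C/yr.
Box B: F(B→C) = (55.604 + 16.36) − 15.05 = 56.914 Gt C/yr.
Box C: F(C→D) = (56.914 + 20.98) − 27.61 = 50.284 Gt C/yr.
Box D: F(D→E) = (50.284 + 11.56) − 12.16 = 49.684 Gt C/yr.
Box E throughput = its input = 49.684 Gt C/yr; τ = 190500 / 49.684 = 3834 yr.

3830 yr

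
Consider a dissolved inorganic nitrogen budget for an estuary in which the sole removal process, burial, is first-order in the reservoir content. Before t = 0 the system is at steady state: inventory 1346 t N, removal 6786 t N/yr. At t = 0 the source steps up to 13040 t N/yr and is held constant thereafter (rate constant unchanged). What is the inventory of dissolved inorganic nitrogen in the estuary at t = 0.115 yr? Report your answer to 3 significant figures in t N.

1890 t N

τ = M₀/F₀ = 1346/6786 = 0.1983 yr; rate constant k = 1/τ.
New steady state M_∞ = F₁/k = F₁·τ = 13040 × 0.1983 = 2586.5 t N.
M(t) = M_∞ + (M₀ − M_∞)·e^(−t/τ); t/τ = 0.115/0.1983 = 0.5798, so e^(−t/τ) = 0.5600.
M(t) = 2586.5 − 1240 × 0.5600 = 1891.8 t N.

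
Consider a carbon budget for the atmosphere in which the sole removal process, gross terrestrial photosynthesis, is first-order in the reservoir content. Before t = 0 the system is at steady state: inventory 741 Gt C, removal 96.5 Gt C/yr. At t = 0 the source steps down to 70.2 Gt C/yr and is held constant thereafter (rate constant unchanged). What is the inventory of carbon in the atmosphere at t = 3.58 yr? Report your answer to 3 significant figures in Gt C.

The sink rate constant is k = F₀/M₀ = 96.5/741 = 0.1302 yr⁻¹.
Solving dM/dt = F₁ − kM with M(0) = M₀ gives M(t) = F₁/k + (M₀ − F₁/k)·e^(−kt).
F₁/k = 70.2/0.1302 = 539.05 Gt C; kt = 0.1302 × 3.58 = 0.4662, e^(−kt) = 0.6274.
M(3.58) = 539.05 + (741 − 539.05) × 0.6274 = 539.05 + 126.7 = 665.75 Gt C.

666 Gt C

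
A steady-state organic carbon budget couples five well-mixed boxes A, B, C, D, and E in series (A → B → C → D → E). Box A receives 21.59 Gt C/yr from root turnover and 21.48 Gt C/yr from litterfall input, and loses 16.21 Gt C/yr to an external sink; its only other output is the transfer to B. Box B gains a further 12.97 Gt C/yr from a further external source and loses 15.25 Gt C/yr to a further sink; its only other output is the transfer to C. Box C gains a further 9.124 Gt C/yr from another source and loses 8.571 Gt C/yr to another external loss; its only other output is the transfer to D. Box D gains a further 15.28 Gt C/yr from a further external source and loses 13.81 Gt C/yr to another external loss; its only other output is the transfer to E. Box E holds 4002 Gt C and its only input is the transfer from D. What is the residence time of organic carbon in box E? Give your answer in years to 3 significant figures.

150 yr

Box A: F(A→B) = (21.59 + 21.48) − 16.21 = 26.860 Gt C/yr.
Box B: F(B→C) = (26.860 + 12.97) − 15.25 = 24.580 Gt C/yr.
Box C: F(C→D) = (24.580 + 9.124) − 8.571 = 25.133 Gt C/yr.
Box D: F(D→E) = (25.133 + 15.28) − 13.81 = 26.603 Gt C/yr.
Box E throughput = its input = 26.603 Gt C/yr; τ = 4002 / 26.603 = 150.4 yr.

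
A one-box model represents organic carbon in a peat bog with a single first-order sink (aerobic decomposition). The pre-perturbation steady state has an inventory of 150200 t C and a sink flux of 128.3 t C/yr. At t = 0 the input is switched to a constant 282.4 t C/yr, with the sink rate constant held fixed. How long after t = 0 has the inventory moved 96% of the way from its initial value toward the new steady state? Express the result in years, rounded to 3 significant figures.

τ = M₀/F₀ = 150200/128.3 = 1171 yr.
The remaining gap fraction is e^(−t/τ); 96% covered ⇒ e^(−t/τ) = 0.0400.
t = −τ ln(0.0400) = 1171 × 3.219 = 3768 yr.

3770 yr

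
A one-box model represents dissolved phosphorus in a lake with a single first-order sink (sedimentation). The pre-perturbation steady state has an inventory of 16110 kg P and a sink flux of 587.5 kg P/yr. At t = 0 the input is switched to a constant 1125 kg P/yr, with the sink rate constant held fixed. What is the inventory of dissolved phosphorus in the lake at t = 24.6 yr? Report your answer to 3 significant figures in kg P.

24800 kg P

τ = M₀/F₀ = 16110/587.5 = 27.42 yr; rate constant k = 1/τ.
New steady state M_∞ = F₁/k = F₁·τ = 1125 × 27.42 = 30849 kg P.
M(t) = M_∞ + (M₀ − M_∞)·e^(−t/τ); t/τ = 24.6/27.42 = 0.8971, so e^(−t/τ) = 0.4077.
M(t) = 30849 − 14740 × 0.4077 = 24839 kg P.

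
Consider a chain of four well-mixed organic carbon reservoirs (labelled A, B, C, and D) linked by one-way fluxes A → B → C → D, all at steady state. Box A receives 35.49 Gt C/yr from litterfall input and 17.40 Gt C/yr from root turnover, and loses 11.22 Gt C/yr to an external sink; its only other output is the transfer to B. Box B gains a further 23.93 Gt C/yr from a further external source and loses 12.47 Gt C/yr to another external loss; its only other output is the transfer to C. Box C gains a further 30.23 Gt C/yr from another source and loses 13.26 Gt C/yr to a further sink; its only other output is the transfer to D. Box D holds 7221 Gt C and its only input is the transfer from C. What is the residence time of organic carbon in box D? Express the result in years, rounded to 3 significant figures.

Box A: F(A→B) = (35.49 + 17.40) − 11.22 = 41.670 Gt C/yr.
Box B: F(B→C) = (41.670 + 23.93) − 12.47 = 53.130 Gt C/yr.
Box C: F(C→D) = (53.130 + 30.23) − 13.26 = 70.100 Gt C/yr.
Box D throughput = its input = 70.100 Gt C/yr; τ = 7221 / 70.100 = 103.0 yr.

103 yr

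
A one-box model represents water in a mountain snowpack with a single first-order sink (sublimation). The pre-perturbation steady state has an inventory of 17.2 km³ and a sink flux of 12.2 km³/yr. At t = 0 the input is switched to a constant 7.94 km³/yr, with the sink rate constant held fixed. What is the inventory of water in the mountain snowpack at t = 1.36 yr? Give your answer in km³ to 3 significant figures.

Residence time τ = M₀/F₀ = 1.410 yr. The eventual steady state is M_∞ = M₀·(F₁/F₀) = 17.2 × 7.94/12.2 = 11.194 km³.
The anomaly ΔM(t) = M(t) − M_∞ decays as ΔM₀·e^(−t/τ) with ΔM₀ = 17.2 − 11.194 = 6.006 km³.
At t = 1.36 yr, e^(−t/τ) = e^(−0.9647) = 0.3811, so ΔM = 2.289 km³ and M = 11.194 + 2.289 = 13.483 km³.

13.5 km³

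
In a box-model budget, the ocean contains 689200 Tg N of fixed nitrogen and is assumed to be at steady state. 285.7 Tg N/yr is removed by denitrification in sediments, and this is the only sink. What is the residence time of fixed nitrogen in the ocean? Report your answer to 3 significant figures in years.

τ = M / F = 689200 / 285.7 = 2412 yr.

2410 yr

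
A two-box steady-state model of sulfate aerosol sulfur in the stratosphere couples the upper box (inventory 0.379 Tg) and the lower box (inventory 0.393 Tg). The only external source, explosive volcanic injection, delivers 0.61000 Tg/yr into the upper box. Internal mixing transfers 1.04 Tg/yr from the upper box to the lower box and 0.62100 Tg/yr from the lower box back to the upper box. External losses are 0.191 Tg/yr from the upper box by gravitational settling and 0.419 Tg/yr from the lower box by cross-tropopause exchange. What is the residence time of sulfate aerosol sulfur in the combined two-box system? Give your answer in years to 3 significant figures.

1.27 yr

Treat the two boxes together as one reservoir: the mixing fluxes between them are internal recycling, so τ = ΣM / Σ(external losses).
M_total = 0.379 + 0.393 = 0.77200 Tg.
ΣF_external_out = 0.191 + 0.419 = 0.61000 Tg/yr.
τ = M_total / ΣF_ext = 0.77200 / 0.61000 = 1.266 yr.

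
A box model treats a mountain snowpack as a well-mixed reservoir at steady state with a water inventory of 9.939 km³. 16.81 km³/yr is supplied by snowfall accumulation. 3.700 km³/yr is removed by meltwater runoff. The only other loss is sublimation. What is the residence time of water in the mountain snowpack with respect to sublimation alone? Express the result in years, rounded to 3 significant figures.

At steady state ΣF_in = ΣF_out.
ΣF_in = 16.810 km³/yr.
Sublimation flux = ΣF_in − (3.700) = 16.810 − 3.700 = 13.11 km³/yr.
τ = M / F = 9.939 / 13.11 = 0.7581 yr.

0.758 yr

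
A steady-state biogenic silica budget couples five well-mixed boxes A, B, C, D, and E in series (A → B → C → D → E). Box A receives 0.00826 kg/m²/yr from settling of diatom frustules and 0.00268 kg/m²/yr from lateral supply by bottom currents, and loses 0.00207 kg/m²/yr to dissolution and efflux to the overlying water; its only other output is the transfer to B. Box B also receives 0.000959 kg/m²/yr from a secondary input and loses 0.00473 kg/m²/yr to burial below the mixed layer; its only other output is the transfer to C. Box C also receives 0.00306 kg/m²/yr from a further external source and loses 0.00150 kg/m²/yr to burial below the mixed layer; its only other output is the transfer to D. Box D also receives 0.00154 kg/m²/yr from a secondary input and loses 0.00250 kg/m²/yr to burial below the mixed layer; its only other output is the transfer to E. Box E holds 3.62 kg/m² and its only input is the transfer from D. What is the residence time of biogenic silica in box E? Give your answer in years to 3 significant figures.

Box A: F(A→B) = (0.00826 + 0.00268) − 0.00207 = 0.0088700 kg/m²/yr.
Box B: F(B→C) = (0.0088700 + 0.000959) − 0.00473 = 0.0050990 kg/m²/yr.
Box C: F(C→D) = (0.0050990 + 0.00306) − 0.00150 = 0.0066590 kg/m²/yr.
Box D: F(D→E) = (0.0066590 + 0.00154) − 0.00250 = 0.0056990 kg/m²/yr.
Box E throughput = its input = 0.0056990 kg/m²/yr; τ = 3.62 / 0.0056990 = 635.2 yr.

635 yr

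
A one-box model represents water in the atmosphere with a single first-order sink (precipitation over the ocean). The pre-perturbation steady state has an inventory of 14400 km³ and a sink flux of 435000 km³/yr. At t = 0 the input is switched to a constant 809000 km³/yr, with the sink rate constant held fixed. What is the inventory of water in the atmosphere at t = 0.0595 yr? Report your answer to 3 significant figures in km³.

24700 km³

Residence time τ = M₀/F₀ = 0.03310 yr. The eventual steady state is M_∞ = M₀·(F₁/F₀) = 14400 × 809000/435000 = 26781 km³.
The anomaly ΔM(t) = M(t) − M_∞ decays as ΔM₀·e^(−t/τ) with ΔM₀ = 14400 − 26781 = −12380 km³.
At t = 0.0595 yr, e^(−t/τ) = e^(−1.797) = 0.1657, so ΔM = −2052 km³ and M = 26781 − 2052 = 24729 km³.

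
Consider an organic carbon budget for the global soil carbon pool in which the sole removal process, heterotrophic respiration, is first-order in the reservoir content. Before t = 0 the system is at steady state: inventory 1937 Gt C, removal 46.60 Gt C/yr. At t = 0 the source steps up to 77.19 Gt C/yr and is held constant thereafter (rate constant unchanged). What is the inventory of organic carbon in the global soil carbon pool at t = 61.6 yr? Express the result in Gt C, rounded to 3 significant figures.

Residence time τ = M₀/F₀ = 41.57 yr. The eventual steady state is M_∞ = M₀·(F₁/F₀) = 1937 × 77.19/46.60 = 3208.5 Gt C.
The anomaly ΔM(t) = M(t) − M_∞ decays as ΔM₀·e^(−t/τ) with ΔM₀ = 1937 − 3208.5 = −1272 Gt C.
At t = 61.6 yr, e^(−t/τ) = e^(−1.482) = 0.2272, so ΔM = −288.9 Gt C and M = 3208.5 − 288.9 = 2919.6 Gt C.

2920 Gt C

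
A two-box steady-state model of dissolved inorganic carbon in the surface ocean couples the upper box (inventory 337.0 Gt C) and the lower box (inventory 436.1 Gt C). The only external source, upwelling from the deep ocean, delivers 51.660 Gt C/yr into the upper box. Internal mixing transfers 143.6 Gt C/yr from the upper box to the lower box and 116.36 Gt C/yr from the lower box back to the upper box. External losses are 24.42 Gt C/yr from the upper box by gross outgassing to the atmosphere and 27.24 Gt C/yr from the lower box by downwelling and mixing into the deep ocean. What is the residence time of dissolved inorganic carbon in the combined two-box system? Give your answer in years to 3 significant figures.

Treat the two boxes together as one reservoir: the mixing fluxes between them are internal recycling, so τ = ΣM / Σ(external losses).
M_total = 337.0 + 436.1 = 773.10 Gt C.
ΣF_external_out = 24.42 + 27.24 = 51.660 Gt C/yr.
τ = M_total / ΣF_ext = 773.10 / 51.660 = 14.97 yr.

15.0 yr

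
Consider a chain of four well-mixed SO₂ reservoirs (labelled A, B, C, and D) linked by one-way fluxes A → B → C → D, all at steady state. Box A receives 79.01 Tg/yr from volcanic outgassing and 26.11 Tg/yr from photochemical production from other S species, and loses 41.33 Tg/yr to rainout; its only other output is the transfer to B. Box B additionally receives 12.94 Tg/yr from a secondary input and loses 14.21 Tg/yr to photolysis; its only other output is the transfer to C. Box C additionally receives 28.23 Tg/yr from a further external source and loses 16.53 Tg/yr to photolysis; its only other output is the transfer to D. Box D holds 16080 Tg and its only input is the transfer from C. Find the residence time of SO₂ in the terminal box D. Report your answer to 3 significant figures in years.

Box A: F(A→B) = (79.01 + 26.11) − 41.33 = 63.790 Tg/yr.
Box B: F(B→C) = (63.790 + 12.94) − 14.21 = 62.520 Tg/yr.
Box C: F(C→D) = (62.520 + 28.23) − 16.53 = 74.220 Tg/yr.
Box D throughput = its input = 74.220 Tg/yr; τ = 16080 / 74.220 = 216.7 yr.

217 yr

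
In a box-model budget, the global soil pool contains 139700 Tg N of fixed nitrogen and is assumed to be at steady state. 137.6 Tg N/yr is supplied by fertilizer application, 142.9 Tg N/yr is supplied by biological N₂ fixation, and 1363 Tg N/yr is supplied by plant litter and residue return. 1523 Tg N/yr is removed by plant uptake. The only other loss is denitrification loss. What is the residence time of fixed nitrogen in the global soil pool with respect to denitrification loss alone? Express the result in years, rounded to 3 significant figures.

1160 yr

At steady state ΣF_in = ΣF_out.
ΣF_in = 137.6 + 142.9 + 1363 = 1643.5 Tg N/yr.
Denitrification loss flux = ΣF_in − (1523) = 1643.5 − 1523 = 120.5 Tg N/yr.
τ = M / F = 139700 / 120.5 = 1159 yr.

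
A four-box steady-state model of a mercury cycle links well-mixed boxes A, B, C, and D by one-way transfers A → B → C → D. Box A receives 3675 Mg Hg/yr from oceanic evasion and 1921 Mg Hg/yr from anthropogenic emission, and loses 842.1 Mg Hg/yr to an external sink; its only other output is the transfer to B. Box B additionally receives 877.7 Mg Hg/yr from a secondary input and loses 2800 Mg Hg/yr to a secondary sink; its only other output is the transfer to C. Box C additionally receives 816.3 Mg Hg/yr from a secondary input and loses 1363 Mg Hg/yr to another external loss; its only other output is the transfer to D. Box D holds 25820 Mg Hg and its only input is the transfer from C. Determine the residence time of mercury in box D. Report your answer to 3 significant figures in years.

Box A: F(A→B) = (3675 + 1921) − 842.1 = 4753.9 Mg Hg/yr.
Box B: F(B→C) = (4753.9 + 877.7) − 2800 = 2831.6 Mg Hg/yr.
Box C: F(C→D) = (2831.6 + 816.3) − 1363 = 2284.9 Mg Hg/yr.
Box D throughput = its input = 2284.9 Mg Hg/yr; τ = 25820 / 2284.9 = 11.30 yr.

11.3 yr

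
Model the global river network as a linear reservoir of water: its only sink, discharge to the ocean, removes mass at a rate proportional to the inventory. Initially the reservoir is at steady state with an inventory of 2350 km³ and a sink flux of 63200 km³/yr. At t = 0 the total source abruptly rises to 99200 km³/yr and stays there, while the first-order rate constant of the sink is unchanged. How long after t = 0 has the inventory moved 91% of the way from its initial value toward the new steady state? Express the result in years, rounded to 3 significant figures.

0.0895 yr

τ = M₀/F₀ = 2350/63200 = 0.03718 yr.
The remaining gap fraction is e^(−t/τ); 91% covered ⇒ e^(−t/τ) = 0.0900.
t = −τ ln(0.0900) = 0.03718 × 2.408 = 0.08954 yr.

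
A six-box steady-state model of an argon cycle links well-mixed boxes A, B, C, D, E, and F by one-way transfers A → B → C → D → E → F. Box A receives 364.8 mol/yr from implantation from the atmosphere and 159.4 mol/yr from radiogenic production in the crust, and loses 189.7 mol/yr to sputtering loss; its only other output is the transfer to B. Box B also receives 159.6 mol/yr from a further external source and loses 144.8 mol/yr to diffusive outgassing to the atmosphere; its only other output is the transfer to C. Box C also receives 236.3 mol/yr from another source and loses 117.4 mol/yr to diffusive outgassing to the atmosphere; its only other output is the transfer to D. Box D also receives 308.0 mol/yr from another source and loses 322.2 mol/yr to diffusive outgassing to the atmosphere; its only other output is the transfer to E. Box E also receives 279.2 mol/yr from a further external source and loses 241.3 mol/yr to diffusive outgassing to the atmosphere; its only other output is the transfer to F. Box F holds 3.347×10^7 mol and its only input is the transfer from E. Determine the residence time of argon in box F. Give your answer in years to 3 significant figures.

68000 yr

Box A: F(A→B) = (364.8 + 159.4) − 189.7 = 334.50 mol/yr.
Box B: F(B→C) = (334.50 + 159.6) − 144.8 = 349.30 mol/yr.
Box C: F(C→D) = (349.30 + 236.3) − 117.4 = 468.20 mol/yr.
Box D: F(D→E) = (468.20 + 308.0) − 322.2 = 454.00 mol/yr.
Box E: F(E→F) = (454.00 + 279.2) − 241.3 = 491.90 mol/yr.
Box F throughput = its input = 491.90 mol/yr; τ = 3.347×10^7 / 491.90 = 68040 yr.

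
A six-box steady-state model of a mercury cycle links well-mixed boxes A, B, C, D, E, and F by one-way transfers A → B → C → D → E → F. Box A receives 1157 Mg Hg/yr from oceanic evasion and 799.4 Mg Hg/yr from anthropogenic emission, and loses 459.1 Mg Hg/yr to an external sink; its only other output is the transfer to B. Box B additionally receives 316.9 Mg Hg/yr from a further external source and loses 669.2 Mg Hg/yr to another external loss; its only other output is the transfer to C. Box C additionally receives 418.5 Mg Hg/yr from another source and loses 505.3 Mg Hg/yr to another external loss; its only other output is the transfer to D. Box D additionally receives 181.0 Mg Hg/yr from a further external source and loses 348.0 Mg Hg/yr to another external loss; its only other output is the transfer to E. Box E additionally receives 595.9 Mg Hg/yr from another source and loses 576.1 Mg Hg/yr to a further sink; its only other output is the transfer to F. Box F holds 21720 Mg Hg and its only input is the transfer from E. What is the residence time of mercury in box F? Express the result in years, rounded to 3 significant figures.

23.8 yr

Box A: F(A→B) = (1157 + 799.4) − 459.1 = 1497.3 Mg Hg/yr.
Box B: F(B→C) = (1497.3 + 316.9) − 669.2 = 1145.0 Mg Hg/yr.
Box C: F(C→D) = (1145.0 + 418.5) − 505.3 = 1058.2 Mg Hg/yr.
Box D: F(D→E) = (1058.2 + 181.0) − 348.0 = 891.20 Mg Hg/yr.
Box E: F(E→F) = (891.20 + 595.9) − 576.1 = 911.00 Mg Hg/yr.
Box F throughput = its input = 911.00 Mg Hg/yr; τ = 21720 / 911.00 = 23.84 yr.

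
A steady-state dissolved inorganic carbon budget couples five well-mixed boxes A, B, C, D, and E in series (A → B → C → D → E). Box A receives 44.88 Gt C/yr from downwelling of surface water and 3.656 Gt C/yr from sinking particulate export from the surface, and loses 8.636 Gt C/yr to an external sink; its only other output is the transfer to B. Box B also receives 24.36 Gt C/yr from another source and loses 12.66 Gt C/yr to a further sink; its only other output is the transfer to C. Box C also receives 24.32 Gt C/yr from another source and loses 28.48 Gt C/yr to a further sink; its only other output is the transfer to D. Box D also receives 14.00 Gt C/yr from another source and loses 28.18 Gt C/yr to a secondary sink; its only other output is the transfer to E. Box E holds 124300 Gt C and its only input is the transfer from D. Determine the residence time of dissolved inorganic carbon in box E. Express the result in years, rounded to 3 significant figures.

3740 yr

Box A: F(A→B) = (44.88 + 3.656) − 8.636 = 39.900 Gt C/yr.
Box B: F(B→C) = (39.900 + 24.36) − 12.66 = 51.600 Gt C/yr.
Box C: F(C→D) = (51.600 + 24.32) − 28.48 = 47.440 Gt C/yr.
Box D: F(D→E) = (47.440 + 14.00) − 28.18 = 33.260 Gt C/yr.
Box E throughput = its input = 33.260 Gt C/yr; τ = 124300 / 33.260 = 3737 yr.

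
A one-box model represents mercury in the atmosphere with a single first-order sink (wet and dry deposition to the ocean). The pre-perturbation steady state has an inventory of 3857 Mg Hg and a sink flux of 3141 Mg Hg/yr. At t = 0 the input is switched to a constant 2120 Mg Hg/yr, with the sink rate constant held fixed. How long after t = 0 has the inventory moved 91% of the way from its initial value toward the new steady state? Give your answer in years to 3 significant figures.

2.96 yr

τ = M₀/F₀ = 3857/3141 = 1.228 yr.
The remaining gap fraction is e^(−t/τ); 91% covered ⇒ e^(−t/τ) = 0.0900.
t = −τ ln(0.0900) = 1.228 × 2.408 = 2.957 yr.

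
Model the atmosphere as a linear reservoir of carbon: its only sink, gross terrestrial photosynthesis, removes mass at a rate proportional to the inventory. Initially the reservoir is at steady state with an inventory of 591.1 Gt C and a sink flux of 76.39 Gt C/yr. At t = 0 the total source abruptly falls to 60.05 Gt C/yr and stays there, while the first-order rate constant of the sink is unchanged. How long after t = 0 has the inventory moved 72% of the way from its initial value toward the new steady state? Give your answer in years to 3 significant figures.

τ = M₀/F₀ = 591.1/76.39 = 7.738 yr.
The remaining gap fraction is e^(−t/τ); 72% covered ⇒ e^(−t/τ) = 0.280.
t = −τ ln(0.280) = 7.738 × 1.273 = 9.850 yr.

9.85 yr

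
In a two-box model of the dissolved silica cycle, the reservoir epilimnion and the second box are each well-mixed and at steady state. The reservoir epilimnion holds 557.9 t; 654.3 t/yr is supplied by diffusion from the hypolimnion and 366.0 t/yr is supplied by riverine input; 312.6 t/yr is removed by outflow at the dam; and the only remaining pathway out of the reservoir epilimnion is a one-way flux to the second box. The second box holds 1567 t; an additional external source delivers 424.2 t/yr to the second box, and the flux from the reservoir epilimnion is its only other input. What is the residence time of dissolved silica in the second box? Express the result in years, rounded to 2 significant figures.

Balance the reservoir epilimnion: ΣF_in = 654.3 + 366.0 = 1020.3 t/yr.
Flux to the second box = ΣF_in − (312.6) = 707.70 t/yr.
Total input to the second box = 707.70 + 424.2 = 1131.9 t/yr; at steady state this equals its total output.
τ = M / F = 1567 / 1131.9 = 1.384 yr.

1.4 yr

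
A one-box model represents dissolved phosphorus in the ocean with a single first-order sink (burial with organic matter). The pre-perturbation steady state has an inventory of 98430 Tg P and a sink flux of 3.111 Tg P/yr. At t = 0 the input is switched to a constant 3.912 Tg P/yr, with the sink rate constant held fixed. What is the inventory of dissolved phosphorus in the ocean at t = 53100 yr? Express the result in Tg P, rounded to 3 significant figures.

τ = M₀/F₀ = 98430/3.111 = 31640 yr; rate constant k = 1/τ.
New steady state M_∞ = F₁/k = F₁·τ = 3.912 × 31640 = 123770 Tg P.
M(t) = M_∞ + (M₀ − M_∞)·e^(−t/τ); t/τ = 53100/31640 = 1.678, so e^(−t/τ) = 0.1867.
M(t) = 123770 − 25340 × 0.1867 = 119040 Tg P.

119000 Tg P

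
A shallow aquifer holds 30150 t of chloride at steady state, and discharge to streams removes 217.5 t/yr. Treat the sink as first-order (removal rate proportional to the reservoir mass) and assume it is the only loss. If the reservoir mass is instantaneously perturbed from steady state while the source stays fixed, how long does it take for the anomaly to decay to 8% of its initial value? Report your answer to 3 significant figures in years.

350 yr

For a linear reservoir the anomaly decays as exp(−t/τ) with τ = M/F = 30150/217.5 = 138.6 yr.
exp(−t/τ) = 0.08 ⇒ t = −τ ln(0.08) = 138.6 × 2.526 = 350.1 yr.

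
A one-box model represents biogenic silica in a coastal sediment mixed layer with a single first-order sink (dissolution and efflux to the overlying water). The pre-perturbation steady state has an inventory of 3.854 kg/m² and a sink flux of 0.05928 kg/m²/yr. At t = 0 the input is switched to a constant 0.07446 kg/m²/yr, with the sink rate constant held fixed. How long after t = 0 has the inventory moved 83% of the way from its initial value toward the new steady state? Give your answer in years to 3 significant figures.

τ = M₀/F₀ = 3.854/0.05928 = 65.01 yr.
The remaining gap fraction is e^(−t/τ); 83% covered ⇒ e^(−t/τ) = 0.170.
t = −τ ln(0.170) = 65.01 × 1.772 = 115.2 yr.

115 yr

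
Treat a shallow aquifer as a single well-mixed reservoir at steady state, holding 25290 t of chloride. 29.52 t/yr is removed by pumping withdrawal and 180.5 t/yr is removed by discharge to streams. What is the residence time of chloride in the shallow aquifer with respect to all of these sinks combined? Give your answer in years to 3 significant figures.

120 yr

Total removal flux = 29.52 + 180.5 = 210.02 t/yr.
τ = M / ΣF_out = 25290 / 210.02 = 120.4 yr.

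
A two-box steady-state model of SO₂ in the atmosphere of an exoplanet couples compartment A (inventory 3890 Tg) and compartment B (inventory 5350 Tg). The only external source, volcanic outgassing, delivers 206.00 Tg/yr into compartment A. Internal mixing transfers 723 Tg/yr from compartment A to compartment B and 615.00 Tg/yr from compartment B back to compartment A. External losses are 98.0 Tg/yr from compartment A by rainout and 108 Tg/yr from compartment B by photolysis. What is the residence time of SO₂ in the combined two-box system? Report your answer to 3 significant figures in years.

Residence time in the combined system uses the total inventory and the total *external* removal — internal exchanges between the two boxes cancel.
M_total = 3890 + 5350 = 9240.0 Tg.
ΣF_external_out = 98.0 + 108 = 206.00 Tg/yr.
τ = M_total / ΣF_ext = 9240.0 / 206.00 = 44.85 yr.

44.9 yr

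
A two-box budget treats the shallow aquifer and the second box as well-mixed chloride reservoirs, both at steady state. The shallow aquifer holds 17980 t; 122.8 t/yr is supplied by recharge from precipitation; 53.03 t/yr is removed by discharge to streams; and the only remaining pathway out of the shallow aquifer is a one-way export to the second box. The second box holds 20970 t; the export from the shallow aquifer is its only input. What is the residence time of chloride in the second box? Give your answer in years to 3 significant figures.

Balance the shallow aquifer: ΣF_in = 122.80 t/yr.
Export to the second box = ΣF_in − (53.03) = 69.770 t/yr.
At steady state the output of the second box equals its input, 69.770 t/yr.
τ = M / F = 20970 / 69.770 = 300.6 yr.

301 yr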